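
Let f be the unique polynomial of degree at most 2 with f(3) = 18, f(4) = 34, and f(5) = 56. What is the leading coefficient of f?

3

Write f(u) = au^2 + bu + c. Substituting each data point gives a linear system:
  9a + 3b + c = 18
  16a + 4b + c = 34
  25a + 5b + c = 56
Solving the system yields a = 3, b = -5, c = 6.
So f(u) = 3u² - 5u + 6.
The leading coefficient is 3.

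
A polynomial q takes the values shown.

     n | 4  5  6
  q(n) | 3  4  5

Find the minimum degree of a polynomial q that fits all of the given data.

Forward differences of the values at n = 4, 5, 6:
  q  : 3  4  5
  Δ  : 1  1
  Δ^2: 0
The first differences are constant (1) and nonzero, while all higher differences vanish, so the minimal degree is 1.

1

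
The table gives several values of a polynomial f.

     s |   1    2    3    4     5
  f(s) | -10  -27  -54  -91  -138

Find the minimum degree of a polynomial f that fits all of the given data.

Forward differences of the values at s = 1, 2, 3, 4, 5:
  f  : -10  -27  -54  -91  -138
  Δ  : -17  -27  -37  -47
  Δ^2: -10  -10  -10
  Δ^3: 0  0
  Δ^4: 0
The second differences are constant (-10) and nonzero, while all higher differences vanish, so the minimal degree is 2.

2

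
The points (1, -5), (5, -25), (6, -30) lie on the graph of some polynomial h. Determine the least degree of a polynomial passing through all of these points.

Divided differences on the nodes 1, 5, 6:
  order 0: -5  -25  -30
  order 1: -5  -5
  order 2: 0
The order-1 divided differences are all -5 (nonzero) and every higher order vanishes, so the data lies on a polynomial of degree exactly 1.

1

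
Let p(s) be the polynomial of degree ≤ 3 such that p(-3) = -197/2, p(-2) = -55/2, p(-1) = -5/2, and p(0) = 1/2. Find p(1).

Using the Lagrange interpolation formula with nodes -3, -2, -1, 0:
  L_0(s) = (s + 2)(s + 1)s / -6
  L_1(s) = (s + 3)(s + 1)s / 2
  L_2(s) = (s + 3)(s + 2)s / -2
  L_3(s) = (s + 3)(s + 2)(s + 1) / 6
Then p(s) = -197/2·L_0(s) - 55/2·L_1(s) - 5/2·L_2(s) + 1/2·L_3(s).
Expanding and collecting terms gives p(s) = 4s^3 + s^2 + 1/2.
Evaluating at s = 1: p(1) = 11/2.

11/2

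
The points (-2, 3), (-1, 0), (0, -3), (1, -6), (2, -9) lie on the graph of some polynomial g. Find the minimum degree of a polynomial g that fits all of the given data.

1

Forward differences of the values at x = -2, -1, 0, 1, 2:
  g  : 3  0  -3  -6  -9
  Δ  : -3  -3  -3  -3
  Δ^2: 0  0  0
  Δ^3: 0  0
  Δ^4: 0
The first differences are constant (-3) and nonzero, while all higher differences vanish, so the minimal degree is 1.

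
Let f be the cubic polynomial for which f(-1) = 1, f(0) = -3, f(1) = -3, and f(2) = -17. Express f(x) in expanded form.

f(x) = -3x^3 + 2x^2 + x - 3

Write f(x) = ax^3 + bx^2 + cx + d. Substituting each data point gives a linear system:
  -a + b - c + d = 1
  d = -3
  a + b + c + d = -3
  8a + 4b + 2c + d = -17
Solving the system yields a = -3, b = 2, c = 1, d = -3.
So f(x) = -3x^3 + 2x^2 + x - 3.
Check: f(-1) = 1. ✓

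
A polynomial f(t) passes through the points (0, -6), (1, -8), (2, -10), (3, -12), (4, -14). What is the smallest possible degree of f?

Forward differences of the values at t = 0, 1, 2, 3, 4:
  f  : -6  -8  -10  -12  -14
  Δ  : -2  -2  -2  -2
  Δ^2: 0  0  0
  Δ^3: 0  0
  Δ^4: 0
The first differences are constant (-2) and nonzero, while all higher differences vanish, so the minimal degree is 1.

1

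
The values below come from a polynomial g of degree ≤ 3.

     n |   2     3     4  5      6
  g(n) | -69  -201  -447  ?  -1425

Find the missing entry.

The 4 known points determine the degree-3 polynomial uniquely.
Write g(n) = an^3 + bn^2 + cn + d. Substituting each data point gives a linear system:
  8a + 4b + 2c + d = -69
  27a + 9b + 3c + d = -201
  64a + 16b + 4c + d = -447
  216a + 36b + 6c + d = -1425
Solving the system yields a = -6, b = -3, c = -3, d = -3.
So g(n) = -6n³ - 3n² - 3n - 3.
Then g(5) = -843.

-843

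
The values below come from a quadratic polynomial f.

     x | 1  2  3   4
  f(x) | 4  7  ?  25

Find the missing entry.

On equispaced nodes a degree-2 polynomial has vanishing third forward difference, so
  - f(1) + 3·f(2) - 3·f(3) + f(4) = 0.
Substituting the known values and solving for f(3):
  -3·f(3) = -42
  f(3) = 14.

14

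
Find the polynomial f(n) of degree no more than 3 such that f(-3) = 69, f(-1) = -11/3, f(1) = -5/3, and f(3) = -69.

Using the Lagrange interpolation formula with nodes -3, -1, 1, 3:
  L_0(n) = (n + 1)(n - 1)(n - 3) / -48
  L_1(n) = (n + 3)(n - 1)(n - 3) / 16
  L_2(n) = (n + 3)(n + 1)(n - 3) / -16
  L_3(n) = (n + 3)(n + 1)(n - 1) / 48
Then f(n) = 69·L_0(n) - 11/3·L_1(n) - 5/3·L_2(n) - 69·L_3(n).
Expanding and collecting terms gives f(n) = -3n^3 + (1/3)n^2 + 4n - 3.
Check: f(1) = -5/3. ✓

f(n) = -3n^3 + (1/3)n^2 + 4n - 3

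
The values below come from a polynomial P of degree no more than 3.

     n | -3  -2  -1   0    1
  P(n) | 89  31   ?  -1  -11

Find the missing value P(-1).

7

The 4 known points determine the degree-3 polynomial uniquely.
Write P(n) = an^3 + bn^2 + cn + d. Substituting each data point gives a linear system:
  -27a + 9b - 3c + d = 89
  -8a + 4b - 2c + d = 31
  d = -1
  a + b + c + d = -11
Solving the system yields a = -3, b = -1, c = -6, d = -1.
So P(n) = -3n^3 - n^2 - 6n - 1.
Then P(-1) = 7.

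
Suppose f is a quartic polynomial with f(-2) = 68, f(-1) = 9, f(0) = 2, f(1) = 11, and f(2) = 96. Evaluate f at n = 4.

1214

Write f(n) = an^4 + bn^3 + cn^2 + dn + e. Substituting each data point gives a linear system:
  16a - 8b + 4c - 2d + e = 68
  a - b + c - d + e = 9
  e = 2
  a + b + c + d + e = 11
  16a + 8b + 4c + 2d + e = 96
Solving the system yields a = 4, b = 2, c = 4, d = -1, e = 2.
So f(n) = 4n^4 + 2n^3 + 4n^2 - n + 2.
Then f(4) = 1214.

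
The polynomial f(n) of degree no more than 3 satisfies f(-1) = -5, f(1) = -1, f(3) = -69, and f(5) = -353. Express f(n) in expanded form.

f(n) = -3n^3 + 5n - 3

Using the Lagrange interpolation formula with nodes -1, 1, 3, 5:
  L_0(n) = (n - 1)(n - 3)(n - 5) / -48
  L_1(n) = (n + 1)(n - 3)(n - 5) / 16
  L_2(n) = (n + 1)(n - 1)(n - 5) / -16
  L_3(n) = (n + 1)(n - 1)(n - 3) / 48
Then f(n) = -5·L_0(n) - 1·L_1(n) - 69·L_2(n) - 353·L_3(n).
Expanding and collecting terms gives f(n) = -3n^3 + 5n - 3.
Check: f(3) = -69. ✓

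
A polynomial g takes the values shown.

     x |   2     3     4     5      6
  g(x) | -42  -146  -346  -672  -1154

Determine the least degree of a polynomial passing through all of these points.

Divided differences on the nodes 2, 3, 4, 5, 6:
  order 0: -42  -146  -346  -672  -1154
  order 1: -104  -200  -326  -482
  order 2: -48  -63  -78
  order 3: -5  -5
  order 4: 0
The order-3 divided differences are all -5 (nonzero) and every higher order vanishes, so the data lies on a polynomial of degree exactly 3.

3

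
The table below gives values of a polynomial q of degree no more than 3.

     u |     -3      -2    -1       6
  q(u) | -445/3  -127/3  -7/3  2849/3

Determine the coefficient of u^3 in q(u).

5

Write q(u) = au^3 + bu^2 + cu + d. Substituting each data point gives a linear system:
  -27a + 9b - 3c + d = -445/3
  -8a + 4b - 2c + d = -127/3
  -a + b - c + d = -7/3
  216a + 36b + 6c + d = 2849/3
Solving the system yields a = 5, b = -3, c = -4, d = 5/3.
So q(u) = 5u^3 - 3u^2 - 4u + 5/3.
The leading coefficient is 5.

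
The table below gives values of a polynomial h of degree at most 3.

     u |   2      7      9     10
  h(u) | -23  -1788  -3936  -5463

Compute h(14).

Write h(u) = au^3 + bu^2 + cu + d. Substituting each data point gives a linear system:
  8a + 4b + 2c + d = -23
  343a + 49b + 7c + d = -1788
  729a + 81b + 9c + d = -3936
  1000a + 100b + 10c + d = -5463
Solving the system yields a = -6, b = 5, c = 4, d = -3.
So h(u) = -6u^3 + 5u^2 + 4u - 3.
Then h(14) = -15431.

-15431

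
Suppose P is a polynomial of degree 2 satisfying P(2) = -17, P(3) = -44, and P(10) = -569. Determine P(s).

Using the Lagrange interpolation formula with nodes 2, 3, 10:
  L_0(s) = (s - 3)(s - 10) / 8
  L_1(s) = (s - 2)(s - 10) / -7
  L_2(s) = (s - 2)(s - 3) / 56
Then P(s) = -17·L_0(s) - 44·L_1(s) - 569·L_2(s).
Expanding and collecting terms gives P(s) = -6s² + 3s + 1.
Check: P(3) = -44. ✓

P(s) = -6s^2 + 3s + 1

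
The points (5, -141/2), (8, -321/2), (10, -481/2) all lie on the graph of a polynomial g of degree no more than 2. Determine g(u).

Write g(u) = au^2 + bu + c. Substituting each data point gives a linear system:
  25a + 5b + c = -141/2
  64a + 8b + c = -321/2
  100a + 10b + c = -481/2
Solving the system yields a = -2, b = -4, c = -1/2.
So g(u) = -2u^2 - 4u - 1/2.
Check: g(8) = -321/2. ✓

g(u) = -2u^2 - 4u - 1/2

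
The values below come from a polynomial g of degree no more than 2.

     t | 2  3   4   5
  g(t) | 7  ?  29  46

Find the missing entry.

On equispaced nodes a degree-2 polynomial has vanishing third forward difference, so
  - g(2) + 3·g(3) - 3·g(4) + g(5) = 0.
Substituting the known values and solving for g(3):
  3·g(3) = 48
  g(3) = 16.

16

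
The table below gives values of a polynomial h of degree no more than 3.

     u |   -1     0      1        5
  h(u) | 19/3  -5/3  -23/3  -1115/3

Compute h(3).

-257/3

Write h(u) = au^3 + bu^2 + cu + d. Substituting each data point gives a linear system:
  -a + b - c + d = 19/3
  d = -5/3
  a + b + c + d = -23/3
  125a + 25b + 5c + d = -1115/3
Solving the system yields a = -3, b = 1, c = -4, d = -5/3.
So h(u) = -3u³ + u² - 4u - 5/3.
Then h(3) = -257/3.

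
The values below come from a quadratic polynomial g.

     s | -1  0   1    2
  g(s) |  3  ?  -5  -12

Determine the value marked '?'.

0

The 3 known points determine the degree-2 polynomial uniquely.
Write g(s) = as^2 + bs + c. Substituting each data point gives a linear system:
  a - b + c = 3
  a + b + c = -5
  4a + 2b + c = -12
Solving the system yields a = -1, b = -4, c = 0.
So g(s) = -s^2 - 4s.
Then g(0) = 0.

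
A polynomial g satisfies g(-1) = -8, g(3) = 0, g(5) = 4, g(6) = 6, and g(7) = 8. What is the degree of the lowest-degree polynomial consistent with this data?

1

Divided differences on the nodes -1, 3, 5, 6, 7:
  order 0: -8  0  4  6  8
  order 1: 2  2  2  2
  order 2: 0  0  0
  order 3: 0  0
  order 4: 0
The order-1 divided differences are all 2 (nonzero) and every higher order vanishes, so the data lies on a polynomial of degree exactly 1.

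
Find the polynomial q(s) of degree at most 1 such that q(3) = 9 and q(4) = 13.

Using the Lagrange interpolation formula with nodes 3, 4:
  L_0(s) = (s - 4) / -1
  L_1(s) = (s - 3) / 1
Then q(s) = 9·L_0(s) + 13·L_1(s).
Expanding and collecting terms gives q(s) = 4s - 3.
Check: q(3) = 9. ✓

q(s) = 4s - 3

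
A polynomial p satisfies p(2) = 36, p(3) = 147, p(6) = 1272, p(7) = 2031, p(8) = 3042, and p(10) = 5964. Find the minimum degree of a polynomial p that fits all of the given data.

3

Divided differences on the nodes 2, 3, 6, 7, 8, 10:
  order 0: 36  147  1272  2031  3042  5964
  order 1: 111  375  759  1011  1461
  order 2: 66  96  126  150
  order 3: 6  6  6
  order 4: 0  0
  order 5: 0
The order-3 divided differences are all 6 (nonzero) and every higher order vanishes, so the data lies on a polynomial of degree exactly 3.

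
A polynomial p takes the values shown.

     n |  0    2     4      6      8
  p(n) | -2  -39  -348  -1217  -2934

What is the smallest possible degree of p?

Forward differences of the values at n = 0, 2, 4, 6, 8:
  p  : -2  -39  -348  -1217  -2934
  Δ  : -37  -309  -869  -1717
  Δ^2: -272  -560  -848
  Δ^3: -288  -288
  Δ^4: 0
The third differences are constant (-288) and nonzero, while all higher differences vanish, so the minimal degree is 3.

3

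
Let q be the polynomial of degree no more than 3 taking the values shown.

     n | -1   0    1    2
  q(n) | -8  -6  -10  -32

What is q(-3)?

18

Using the Lagrange interpolation formula with nodes -1, 0, 1, 2:
  L_0(n) = n(n - 1)(n - 2) / -6
  L_1(n) = (n + 1)(n - 1)(n - 2) / 2
  L_2(n) = (n + 1)n(n - 2) / -2
  L_3(n) = (n + 1)n(n - 1) / 6
Then q(n) = -8·L_0(n) - 6·L_1(n) - 10·L_2(n) - 32·L_3(n).
Expanding and collecting terms gives q(n) = -2n³ - 3n² + n - 6.
Evaluating at n = -3: q(-3) = 18.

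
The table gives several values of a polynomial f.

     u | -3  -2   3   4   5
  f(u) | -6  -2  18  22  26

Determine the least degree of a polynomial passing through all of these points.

1

Divided differences on the nodes -3, -2, 3, 4, 5:
  order 0: -6  -2  18  22  26
  order 1: 4  4  4  4
  order 2: 0  0  0
  order 3: 0  0
  order 4: 0
The order-1 divided differences are all 4 (nonzero) and every higher order vanishes, so the data lies on a polynomial of degree exactly 1.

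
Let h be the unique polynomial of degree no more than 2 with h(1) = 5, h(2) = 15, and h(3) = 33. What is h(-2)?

Write h(u) = au^2 + bu + c. Substituting each data point gives a linear system:
  a + b + c = 5
  4a + 2b + c = 15
  9a + 3b + c = 33
Solving the system yields a = 4, b = -2, c = 3.
So h(u) = 4u^2 - 2u + 3.
Then h(-2) = 23.

23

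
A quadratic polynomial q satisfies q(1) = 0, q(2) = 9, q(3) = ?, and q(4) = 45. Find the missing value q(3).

24

On equispaced nodes a degree-2 polynomial has vanishing third forward difference, so
  - q(1) + 3·q(2) - 3·q(3) + q(4) = 0.
Substituting the known values and solving for q(3):
  -3·q(3) = -72
  q(3) = 24.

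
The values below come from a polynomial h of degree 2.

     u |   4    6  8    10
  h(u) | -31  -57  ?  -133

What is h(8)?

On equispaced nodes a degree-2 polynomial has vanishing third forward difference, so
  - h(4) + 3·h(6) - 3·h(8) + h(10) = 0.
Substituting the known values and solving for h(8):
  -3·h(8) = 273
  h(8) = -91.

-91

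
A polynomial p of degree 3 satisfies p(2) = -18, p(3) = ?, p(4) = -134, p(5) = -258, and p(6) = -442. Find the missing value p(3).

-58

The 4 known points determine the degree-3 polynomial uniquely.
Write p(u) = au^3 + bu^2 + cu + d. Substituting each data point gives a linear system:
  8a + 4b + 2c + d = -18
  64a + 16b + 4c + d = -134
  125a + 25b + 5c + d = -258
  216a + 36b + 6c + d = -442
Solving the system yields a = -2, b = 0, c = -2, d = 2.
So p(u) = -2u^3 - 2u + 2.
Then p(3) = -58.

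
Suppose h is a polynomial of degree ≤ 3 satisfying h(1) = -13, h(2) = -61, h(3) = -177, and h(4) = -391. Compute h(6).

-1233

Using the Lagrange interpolation formula with nodes 1, 2, 3, 4:
  L_0(u) = (u - 2)(u - 3)(u - 4) / -6
  L_1(u) = (u - 1)(u - 3)(u - 4) / 2
  L_2(u) = (u - 1)(u - 2)(u - 4) / -2
  L_3(u) = (u - 1)(u - 2)(u - 3) / 6
Then h(u) = -13·L_0(u) - 61·L_1(u) - 177·L_2(u) - 391·L_3(u).
Expanding and collecting terms gives h(u) = -5u^3 - 4u^2 - u - 3.
Evaluating at u = 6: h(6) = -1233.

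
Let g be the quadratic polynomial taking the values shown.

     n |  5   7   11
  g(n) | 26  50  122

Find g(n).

Write g(n) = an^2 + bn + c. Substituting each data point gives a linear system:
  25a + 5b + c = 26
  49a + 7b + c = 50
  121a + 11b + c = 122
Solving the system yields a = 1, b = 0, c = 1.
So g(n) = n^2 + 1.
Check: g(7) = 50. ✓

g(n) = n^2 + 1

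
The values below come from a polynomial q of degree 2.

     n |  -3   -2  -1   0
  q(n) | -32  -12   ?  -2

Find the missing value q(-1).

On equispaced nodes a degree-2 polynomial has vanishing third forward difference, so
  - q(-3) + 3·q(-2) - 3·q(-1) + q(0) = 0.
Substituting the known values and solving for q(-1):
  -3·q(-1) = 6
  q(-1) = -2.

-2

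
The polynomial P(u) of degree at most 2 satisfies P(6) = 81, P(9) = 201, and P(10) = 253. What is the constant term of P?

Write P(u) = au^2 + bu + c. Substituting each data point gives a linear system:
  36a + 6b + c = 81
  81a + 9b + c = 201
  100a + 10b + c = 253
Solving the system yields a = 3, b = -5, c = 3.
So P(u) = 3u^2 - 5u + 3.
The constant term is 3.

3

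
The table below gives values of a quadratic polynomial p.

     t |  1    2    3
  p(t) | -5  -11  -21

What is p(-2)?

-11

Forward differences of the values at t = 1, 2, 3:
  p  : -5  -11  -21
  Δ  : -6  -10
  Δ^2: -4
The second differences are constant, confirming degree 2.
Interpolating (Newton forward form) and evaluating at t = -2 gives p(-2) = -11.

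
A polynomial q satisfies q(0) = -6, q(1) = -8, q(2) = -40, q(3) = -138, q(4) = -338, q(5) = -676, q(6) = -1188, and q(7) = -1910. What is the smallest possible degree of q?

3

Forward differences of the values at s = 0, 1, 2, 3, 4, 5, 6, 7:
  q  : -6  -8  -40  -138  -338  -676  -1188  -1910
  Δ  : -2  -32  -98  -200  -338  -512  -722
  Δ^2: -30  -66  -102  -138  -174  -210
  Δ^3: -36  -36  -36  -36  -36
  Δ^4: 0  0  0  0
  Δ^5: 0  0  0
  Δ^6: 0  0
  Δ^7: 0
The third differences are constant (-36) and nonzero, while all higher differences vanish, so the minimal degree is 3.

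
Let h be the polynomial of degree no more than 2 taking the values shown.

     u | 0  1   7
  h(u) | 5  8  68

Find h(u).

Write h(u) = au^2 + bu + c. Substituting each data point gives a linear system:
  c = 5
  a + b + c = 8
  49a + 7b + c = 68
Solving the system yields a = 1, b = 2, c = 5.
So h(u) = u^2 + 2u + 5.
Check: h(7) = 68. ✓

h(u) = u^2 + 2u + 5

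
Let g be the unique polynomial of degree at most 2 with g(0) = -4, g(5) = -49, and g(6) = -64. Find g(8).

-100

Write g(n) = an^2 + bn + c. Substituting each data point gives a linear system:
  c = -4
  25a + 5b + c = -49
  36a + 6b + c = -64
Solving the system yields a = -1, b = -4, c = -4.
So g(n) = -n^2 - 4n - 4.
Then g(8) = -100.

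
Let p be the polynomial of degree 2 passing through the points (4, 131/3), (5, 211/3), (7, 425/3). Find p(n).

Write p(n) = an^2 + bn + c. Substituting each data point gives a linear system:
  16a + 4b + c = 131/3
  25a + 5b + c = 211/3
  49a + 7b + c = 425/3
Solving the system yields a = 3, b = -1/3, c = -3.
So p(n) = 3n² - (1/3)n - 3.
Check: p(5) = 211/3. ✓

p(n) = 3n^2 - (1/3)n - 3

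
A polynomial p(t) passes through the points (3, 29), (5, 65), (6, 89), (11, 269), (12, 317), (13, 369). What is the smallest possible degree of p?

2

Divided differences on the nodes 3, 5, 6, 11, 12, 13:
  order 0: 29  65  89  269  317  369
  order 1: 18  24  36  48  52
  order 2: 2  2  2  2
  order 3: 0  0  0
  order 4: 0  0
  order 5: 0
The order-2 divided differences are all 2 (nonzero) and every higher order vanishes, so the data lies on a polynomial of degree exactly 2.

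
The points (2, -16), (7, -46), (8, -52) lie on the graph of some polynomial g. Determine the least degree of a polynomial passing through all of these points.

Divided differences on the nodes 2, 7, 8:
  order 0: -16  -46  -52
  order 1: -6  -6
  order 2: 0
The order-1 divided differences are all -6 (nonzero) and every higher order vanishes, so the data lies on a polynomial of degree exactly 1.

1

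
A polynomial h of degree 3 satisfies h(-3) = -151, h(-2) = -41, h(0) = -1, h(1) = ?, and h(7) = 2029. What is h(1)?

The 4 known points determine the degree-3 polynomial uniquely.
Write h(t) = at^3 + bt^2 + ct + d. Substituting each data point gives a linear system:
  -27a + 9b - 3c + d = -151
  -8a + 4b - 2c + d = -41
  d = -1
  343a + 49b + 7c + d = 2029
Solving the system yields a = 6, b = 0, c = -4, d = -1.
So h(t) = 6t^3 - 4t - 1.
Then h(1) = 1.

1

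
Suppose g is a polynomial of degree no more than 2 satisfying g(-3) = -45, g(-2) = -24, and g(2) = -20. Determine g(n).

Write g(n) = an^2 + bn + c. Substituting each data point gives a linear system:
  9a - 3b + c = -45
  4a - 2b + c = -24
  4a + 2b + c = -20
Solving the system yields a = -4, b = 1, c = -6.
So g(n) = -4n² + n - 6.
Check: g(2) = -20. ✓

g(n) = -4n^2 + n - 6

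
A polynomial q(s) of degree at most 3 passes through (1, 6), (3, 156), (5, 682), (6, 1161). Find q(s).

q(s) = 5s^3 + 2s^2 + 2s - 3

Write q(s) = as^3 + bs^2 + cs + d. Substituting each data point gives a linear system:
  a + b + c + d = 6
  27a + 9b + 3c + d = 156
  125a + 25b + 5c + d = 682
  216a + 36b + 6c + d = 1161
Solving the system yields a = 5, b = 2, c = 2, d = -3.
So q(s) = 5s³ + 2s² + 2s - 3.
Check: q(6) = 1161. ✓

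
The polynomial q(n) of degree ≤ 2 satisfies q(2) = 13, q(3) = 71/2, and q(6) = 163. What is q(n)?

Write q(n) = an^2 + bn + c. Substituting each data point gives a linear system:
  4a + 2b + c = 13
  9a + 3b + c = 71/2
  36a + 6b + c = 163
Solving the system yields a = 5, b = -5/2, c = -2.
So q(n) = 5n² - (5/2)n - 2.
Check: q(2) = 13. ✓

q(n) = 5n^2 - (5/2)n - 2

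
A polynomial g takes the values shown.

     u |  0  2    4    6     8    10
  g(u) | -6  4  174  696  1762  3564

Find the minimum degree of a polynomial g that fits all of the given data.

Forward differences of the values at u = 0, 2, 4, 6, 8, 10:
  g  : -6  4  174  696  1762  3564
  Δ  : 10  170  522  1066  1802
  Δ^2: 160  352  544  736
  Δ^3: 192  192  192
  Δ^4: 0  0
  Δ^5: 0
The third differences are constant (192) and nonzero, while all higher differences vanish, so the minimal degree is 3.

3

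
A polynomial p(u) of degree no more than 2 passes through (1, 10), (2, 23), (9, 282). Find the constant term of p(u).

Write p(u) = au^2 + bu + c. Substituting each data point gives a linear system:
  a + b + c = 10
  4a + 2b + c = 23
  81a + 9b + c = 282
Solving the system yields a = 3, b = 4, c = 3.
So p(u) = 3u² + 4u + 3.
The constant term is 3.

3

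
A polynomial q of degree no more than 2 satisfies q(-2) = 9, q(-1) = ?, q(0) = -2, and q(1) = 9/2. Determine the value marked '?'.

The 3 known points determine the degree-2 polynomial uniquely.
Write q(n) = an^2 + bn + c. Substituting each data point gives a linear system:
  4a - 2b + c = 9
  c = -2
  a + b + c = 9/2
Solving the system yields a = 4, b = 5/2, c = -2.
So q(n) = 4n^2 + (5/2)n - 2.
Then q(-1) = -1/2.

-1/2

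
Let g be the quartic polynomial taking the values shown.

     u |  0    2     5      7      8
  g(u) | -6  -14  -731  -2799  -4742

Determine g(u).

Write g(u) = au^4 + bu^3 + cu^2 + du + e. Substituting each data point gives a linear system:
  e = -6
  16a + 8b + 4c + 2d + e = -14
  625a + 125b + 25c + 5d + e = -731
  2401a + 343b + 49c + 7d + e = -2799
  4096a + 512b + 64c + 8d + e = -4742
Solving the system yields a = -1, b = -2, c = 6, d = 0, e = -6.
So g(u) = -u⁴ - 2u³ + 6u² - 6.
Check: g(7) = -2799. ✓

g(u) = -u^4 - 2u^3 + 6u^2 - 6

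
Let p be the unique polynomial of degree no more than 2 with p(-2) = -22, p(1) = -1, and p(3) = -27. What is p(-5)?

-115

Write p(t) = at^2 + bt + c. Substituting each data point gives a linear system:
  4a - 2b + c = -22
  a + b + c = -1
  9a + 3b + c = -27
Solving the system yields a = -4, b = 3, c = 0.
So p(t) = -4t^2 + 3t.
Then p(-5) = -115.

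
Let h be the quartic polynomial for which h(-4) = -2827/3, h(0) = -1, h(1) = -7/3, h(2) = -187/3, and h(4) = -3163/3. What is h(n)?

h(n) = -4n^4 - n^3 + (5/3)n^2 + 2n - 1

Write h(n) = an^4 + bn^3 + cn^2 + dn + e. Substituting each data point gives a linear system:
  256a - 64b + 16c - 4d + e = -2827/3
  e = -1
  a + b + c + d + e = -7/3
  16a + 8b + 4c + 2d + e = -187/3
  256a + 64b + 16c + 4d + e = -3163/3
Solving the system yields a = -4, b = -1, c = 5/3, d = 2, e = -1.
So h(n) = -4n^4 - n^3 + (5/3)n^2 + 2n - 1.
Check: h(4) = -3163/3. ✓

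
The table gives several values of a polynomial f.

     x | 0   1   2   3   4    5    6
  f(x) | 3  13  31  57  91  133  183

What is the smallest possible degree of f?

Forward differences of the values at x = 0, 1, 2, 3, 4, 5, 6:
  f  : 3  13  31  57  91  133  183
  Δ  : 10  18  26  34  42  50
  Δ^2: 8  8  8  8  8
  Δ^3: 0  0  0  0
  Δ^4: 0  0  0
  Δ^5: 0  0
  Δ^6: 0
The second differences are constant (8) and nonzero, while all higher differences vanish, so the minimal degree is 2.

2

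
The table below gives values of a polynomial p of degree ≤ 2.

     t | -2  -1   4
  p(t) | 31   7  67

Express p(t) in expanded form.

p(t) = 6t^2 - 6t - 5

Write p(t) = at^2 + bt + c. Substituting each data point gives a linear system:
  4a - 2b + c = 31
  a - b + c = 7
  16a + 4b + c = 67
Solving the system yields a = 6, b = -6, c = -5.
So p(t) = 6t² - 6t - 5.
Check: p(-2) = 31. ✓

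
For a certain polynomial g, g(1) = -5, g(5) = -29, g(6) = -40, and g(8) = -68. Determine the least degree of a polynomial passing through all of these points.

Divided differences on the nodes 1, 5, 6, 8:
  order 0: -5  -29  -40  -68
  order 1: -6  -11  -14
  order 2: -1  -1
  order 3: 0
The order-2 divided differences are all -1 (nonzero) and every higher order vanishes, so the data lies on a polynomial of degree exactly 2.

2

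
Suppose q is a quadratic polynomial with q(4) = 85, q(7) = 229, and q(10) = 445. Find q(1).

13

Forward differences of the values at x = 4, 7, 10:
  q  : 85  229  445
  Δ  : 144  216
  Δ^2: 72
The second differences are constant, confirming degree 2.
Interpolating (Newton forward form) and evaluating at x = 1 gives q(1) = 13.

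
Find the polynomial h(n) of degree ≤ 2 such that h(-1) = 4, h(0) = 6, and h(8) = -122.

h(n) = -2n^2 + 6

Using the Lagrange interpolation formula with nodes -1, 0, 8:
  L_0(n) = n(n - 8) / 9
  L_1(n) = (n + 1)(n - 8) / -8
  L_2(n) = (n + 1)n / 72
Then h(n) = 4·L_0(n) + 6·L_1(n) - 122·L_2(n).
Expanding and collecting terms gives h(n) = -2n² + 6.
Check: h(-1) = 4. ✓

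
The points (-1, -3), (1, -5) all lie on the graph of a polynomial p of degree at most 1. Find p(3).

Using the Lagrange interpolation formula with nodes -1, 1:
  L_0(n) = (n - 1) / -2
  L_1(n) = (n + 1) / 2
Then p(n) = -3·L_0(n) - 5·L_1(n).
Expanding and collecting terms gives p(n) = -n - 4.
Evaluating at n = 3: p(3) = -7.

-7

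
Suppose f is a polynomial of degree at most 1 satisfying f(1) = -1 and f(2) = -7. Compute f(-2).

17

Using the Lagrange interpolation formula with nodes 1, 2:
  L_0(t) = (t - 2) / -1
  L_1(t) = (t - 1) / 1
Then f(t) = -1·L_0(t) - 7·L_1(t).
Expanding and collecting terms gives f(t) = -6t + 5.
Evaluating at t = -2: f(-2) = 17.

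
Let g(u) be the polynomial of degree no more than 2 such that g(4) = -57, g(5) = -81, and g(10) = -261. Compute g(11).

Write g(u) = au^2 + bu + c. Substituting each data point gives a linear system:
  16a + 4b + c = -57
  25a + 5b + c = -81
  100a + 10b + c = -261
Solving the system yields a = -2, b = -6, c = -1.
So g(u) = -2u^2 - 6u - 1.
Then g(11) = -309.

-309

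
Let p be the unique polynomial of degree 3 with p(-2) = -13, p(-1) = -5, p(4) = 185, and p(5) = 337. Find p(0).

Write p(x) = ax^3 + bx^2 + cx + d. Substituting each data point gives a linear system:
  -8a + 4b - 2c + d = -13
  -a + b - c + d = -5
  64a + 16b + 4c + d = 185
  125a + 25b + 5c + d = 337
Solving the system yields a = 2, b = 3, c = 3, d = -3.
So p(x) = 2x³ + 3x² + 3x - 3.
Then p(0) = -3.

-3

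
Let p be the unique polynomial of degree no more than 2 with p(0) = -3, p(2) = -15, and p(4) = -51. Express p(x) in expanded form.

Write p(x) = ax^2 + bx + c. Substituting each data point gives a linear system:
  c = -3
  4a + 2b + c = -15
  16a + 4b + c = -51
Solving the system yields a = -3, b = 0, c = -3.
So p(x) = -3x^2 - 3.
Check: p(4) = -51. ✓

p(x) = -3x^2 - 3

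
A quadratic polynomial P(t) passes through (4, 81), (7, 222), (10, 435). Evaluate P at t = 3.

50

Using the Lagrange interpolation formula with nodes 4, 7, 10:
  L_0(t) = (t - 7)(t - 10) / 18
  L_1(t) = (t - 4)(t - 10) / -9
  L_2(t) = (t - 4)(t - 7) / 18
Then P(t) = 81·L_0(t) + 222·L_1(t) + 435·L_2(t).
Expanding and collecting terms gives P(t) = 4t^2 + 3t + 5.
Evaluating at t = 3: P(3) = 50.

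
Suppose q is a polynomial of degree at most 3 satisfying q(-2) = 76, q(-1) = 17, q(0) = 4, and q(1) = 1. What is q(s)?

q(s) = -6s^3 + 5s^2 - 2s + 4

Using the Lagrange interpolation formula with nodes -2, -1, 0, 1:
  L_0(s) = (s + 1)s(s - 1) / -6
  L_1(s) = (s + 2)s(s - 1) / 2
  L_2(s) = (s + 2)(s + 1)(s - 1) / -2
  L_3(s) = (s + 2)(s + 1)s / 6
Then q(s) = 76·L_0(s) + 17·L_1(s) + 4·L_2(s) + 1·L_3(s).
Expanding and collecting terms gives q(s) = -6s^3 + 5s^2 - 2s + 4.
Check: q(-2) = 76. ✓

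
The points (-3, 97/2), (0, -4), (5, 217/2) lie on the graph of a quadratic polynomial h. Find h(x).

h(x) = 5x^2 - (5/2)x - 4

Using the Lagrange interpolation formula with nodes -3, 0, 5:
  L_0(x) = x(x - 5) / 24
  L_1(x) = (x + 3)(x - 5) / -15
  L_2(x) = (x + 3)x / 40
Then h(x) = 97/2·L_0(x) - 4·L_1(x) + 217/2·L_2(x).
Expanding and collecting terms gives h(x) = 5x^2 - (5/2)x - 4.
Check: h(0) = -4. ✓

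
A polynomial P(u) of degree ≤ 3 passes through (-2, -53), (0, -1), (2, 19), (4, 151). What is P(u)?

Using the Lagrange interpolation formula with nodes -2, 0, 2, 4:
  L_0(u) = u(u - 2)(u - 4) / -48
  L_1(u) = (u + 2)(u - 2)(u - 4) / 16
  L_2(u) = (u + 2)u(u - 4) / -16
  L_3(u) = (u + 2)u(u - 2) / 48
Then P(u) = -53·L_0(u) - 1·L_1(u) + 19·L_2(u) + 151·L_3(u).
Expanding and collecting terms gives P(u) = 3u³ - 4u² + 6u - 1.
Check: P(0) = -1. ✓

P(u) = 3u^3 - 4u^2 + 6u - 1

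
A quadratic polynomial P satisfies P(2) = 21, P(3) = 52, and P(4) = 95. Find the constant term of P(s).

Write P(s) = as^2 + bs + c. Substituting each data point gives a linear system:
  4a + 2b + c = 21
  9a + 3b + c = 52
  16a + 4b + c = 95
Solving the system yields a = 6, b = 1, c = -5.
So P(s) = 6s^2 + s - 5.
The constant term is -5.

-5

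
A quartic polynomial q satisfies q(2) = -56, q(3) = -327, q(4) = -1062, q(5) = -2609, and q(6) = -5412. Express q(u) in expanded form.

q(u) = -4u^4 - 2u^3 + 6u^2 - 3u + 6

Write q(u) = au^4 + bu^3 + cu^2 + du + e. Substituting each data point gives a linear system:
  16a + 8b + 4c + 2d + e = -56
  81a + 27b + 9c + 3d + e = -327
  256a + 64b + 16c + 4d + e = -1062
  625a + 125b + 25c + 5d + e = -2609
  1296a + 216b + 36c + 6d + e = -5412
Solving the system yields a = -4, b = -2, c = 6, d = -3, e = 6.
So q(u) = -4u^4 - 2u^3 + 6u^2 - 3u + 6.
Check: q(2) = -56. ✓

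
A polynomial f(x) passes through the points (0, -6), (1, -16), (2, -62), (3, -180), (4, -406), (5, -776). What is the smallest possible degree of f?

Forward differences of the values at x = 0, 1, 2, 3, 4, 5:
  f  : -6  -16  -62  -180  -406  -776
  Δ  : -10  -46  -118  -226  -370
  Δ^2: -36  -72  -108  -144
  Δ^3: -36  -36  -36
  Δ^4: 0  0
  Δ^5: 0
The third differences are constant (-36) and nonzero, while all higher differences vanish, so the minimal degree is 3.

3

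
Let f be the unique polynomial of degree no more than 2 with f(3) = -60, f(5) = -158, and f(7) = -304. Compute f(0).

Forward differences of the values at t = 3, 5, 7:
  f  : -60  -158  -304
  Δ  : -98  -146
  Δ^2: -48
The second differences are constant, confirming degree 2.
Interpolating (Newton forward form) and evaluating at t = 0 gives f(0) = -3.

-3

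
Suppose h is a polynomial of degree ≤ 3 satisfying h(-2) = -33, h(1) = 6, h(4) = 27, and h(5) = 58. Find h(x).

h(x) = x^3 - 4x^2 + 6x + 3

Write h(x) = ax^3 + bx^2 + cx + d. Substituting each data point gives a linear system:
  -8a + 4b - 2c + d = -33
  a + b + c + d = 6
  64a + 16b + 4c + d = 27
  125a + 25b + 5c + d = 58
Solving the system yields a = 1, b = -4, c = 6, d = 3.
So h(x) = x^3 - 4x^2 + 6x + 3.
Check: h(4) = 27. ✓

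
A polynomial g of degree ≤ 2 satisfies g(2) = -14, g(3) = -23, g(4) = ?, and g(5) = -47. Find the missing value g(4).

-34

The 3 known points determine the degree-2 polynomial uniquely.
Write g(n) = an^2 + bn + c. Substituting each data point gives a linear system:
  4a + 2b + c = -14
  9a + 3b + c = -23
  25a + 5b + c = -47
Solving the system yields a = -1, b = -4, c = -2.
So g(n) = -n² - 4n - 2.
Then g(4) = -34.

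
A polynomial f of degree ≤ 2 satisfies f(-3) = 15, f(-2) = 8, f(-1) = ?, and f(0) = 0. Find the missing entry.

3

On equispaced nodes a degree-2 polynomial has vanishing third forward difference, so
  - f(-3) + 3·f(-2) - 3·f(-1) + f(0) = 0.
Substituting the known values and solving for f(-1):
  -3·f(-1) = -9
  f(-1) = 3.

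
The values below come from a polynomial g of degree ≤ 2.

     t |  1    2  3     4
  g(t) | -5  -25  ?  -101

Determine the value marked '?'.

The 3 known points determine the degree-2 polynomial uniquely.
Write g(t) = at^2 + bt + c. Substituting each data point gives a linear system:
  a + b + c = -5
  4a + 2b + c = -25
  16a + 4b + c = -101
Solving the system yields a = -6, b = -2, c = 3.
So g(t) = -6t^2 - 2t + 3.
Then g(3) = -57.

-57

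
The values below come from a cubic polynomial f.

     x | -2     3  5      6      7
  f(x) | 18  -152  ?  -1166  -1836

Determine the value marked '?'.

-682

The 4 known points determine the degree-3 polynomial uniquely.
Write f(x) = ax^3 + bx^2 + cx + d. Substituting each data point gives a linear system:
  -8a + 4b - 2c + d = 18
  27a + 9b + 3c + d = -152
  216a + 36b + 6c + d = -1166
  343a + 49b + 7c + d = -1836
Solving the system yields a = -5, b = -3, c = 4, d = -2.
So f(x) = -5x^3 - 3x^2 + 4x - 2.
Then f(5) = -682.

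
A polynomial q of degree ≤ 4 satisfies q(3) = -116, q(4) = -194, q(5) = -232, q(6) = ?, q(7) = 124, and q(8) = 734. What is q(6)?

-158

On equispaced nodes a degree-4 polynomial has vanishing fifth forward difference, so
  - q(3) + 5·q(4) - 10·q(5) + 10·q(6) - 5·q(7) + q(8) = 0.
Substituting the known values and solving for q(6):
  10·q(6) = -1580
  q(6) = -158.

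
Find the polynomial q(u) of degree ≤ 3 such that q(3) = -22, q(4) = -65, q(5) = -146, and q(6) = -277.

Write q(u) = au^3 + bu^2 + cu + d. Substituting each data point gives a linear system:
  27a + 9b + 3c + d = -22
  64a + 16b + 4c + d = -65
  125a + 25b + 5c + d = -146
  216a + 36b + 6c + d = -277
Solving the system yields a = -2, b = 5, c = -4, d = -1.
So q(u) = -2u^3 + 5u^2 - 4u - 1.
Check: q(5) = -146. ✓

q(u) = -2u^3 + 5u^2 - 4u - 1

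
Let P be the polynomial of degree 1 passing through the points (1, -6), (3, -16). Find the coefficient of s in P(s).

-5

Write P(s) = as + b. Substituting each data point gives a linear system:
  a + b = -6
  3a + b = -16
Solving the system yields a = -5, b = -1.
So P(s) = -5s - 1.
The leading coefficient is -5.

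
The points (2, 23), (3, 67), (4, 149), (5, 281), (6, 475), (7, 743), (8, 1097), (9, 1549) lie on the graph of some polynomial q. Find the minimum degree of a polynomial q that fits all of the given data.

Forward differences of the values at s = 2, 3, 4, 5, 6, 7, 8, 9:
  q  : 23  67  149  281  475  743  1097  1549
  Δ  : 44  82  132  194  268  354  452
  Δ^2: 38  50  62  74  86  98
  Δ^3: 12  12  12  12  12
  Δ^4: 0  0  0  0
  Δ^5: 0  0  0
  Δ^6: 0  0
  Δ^7: 0
The third differences are constant (12) and nonzero, while all higher differences vanish, so the minimal degree is 3.

3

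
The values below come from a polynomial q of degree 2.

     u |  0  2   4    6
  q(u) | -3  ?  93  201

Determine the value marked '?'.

25

The 3 known points determine the degree-2 polynomial uniquely.
Write q(u) = au^2 + bu + c. Substituting each data point gives a linear system:
  c = -3
  16a + 4b + c = 93
  36a + 6b + c = 201
Solving the system yields a = 5, b = 4, c = -3.
So q(u) = 5u^2 + 4u - 3.
Then q(2) = 25.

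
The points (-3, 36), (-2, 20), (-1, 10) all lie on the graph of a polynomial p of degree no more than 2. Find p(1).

8

Using the Lagrange interpolation formula with nodes -3, -2, -1:
  L_0(n) = (n + 2)(n + 1) / 2
  L_1(n) = (n + 3)(n + 1) / -1
  L_2(n) = (n + 3)(n + 2) / 2
Then p(n) = 36·L_0(n) + 20·L_1(n) + 10·L_2(n).
Expanding and collecting terms gives p(n) = 3n² - n + 6.
Evaluating at n = 1: p(1) = 8.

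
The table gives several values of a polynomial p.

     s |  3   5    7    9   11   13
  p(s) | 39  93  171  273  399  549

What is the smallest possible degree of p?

Forward differences of the values at s = 3, 5, 7, 9, 11, 13:
  p  : 39  93  171  273  399  549
  Δ  : 54  78  102  126  150
  Δ^2: 24  24  24  24
  Δ^3: 0  0  0
  Δ^4: 0  0
  Δ^5: 0
The second differences are constant (24) and nonzero, while all higher differences vanish, so the minimal degree is 2.

2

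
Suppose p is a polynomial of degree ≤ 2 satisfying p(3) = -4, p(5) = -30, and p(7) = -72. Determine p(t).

Using the Lagrange interpolation formula with nodes 3, 5, 7:
  L_0(t) = (t - 5)(t - 7) / 8
  L_1(t) = (t - 3)(t - 7) / -4
  L_2(t) = (t - 3)(t - 5) / 8
Then p(t) = -4·L_0(t) - 30·L_1(t) - 72·L_2(t).
Expanding and collecting terms gives p(t) = -2t² + 3t + 5.
Check: p(7) = -72. ✓

p(t) = -2t^2 + 3t + 5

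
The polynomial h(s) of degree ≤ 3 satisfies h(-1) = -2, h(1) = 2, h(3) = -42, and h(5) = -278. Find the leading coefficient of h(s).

-3

Write h(s) = as^3 + bs^2 + cs + d. Substituting each data point gives a linear system:
  -a + b - c + d = -2
  a + b + c + d = 2
  27a + 9b + 3c + d = -42
  125a + 25b + 5c + d = -278
Solving the system yields a = -3, b = 3, c = 5, d = -3.
So h(s) = -3s^3 + 3s^2 + 5s - 3.
The leading coefficient is -3.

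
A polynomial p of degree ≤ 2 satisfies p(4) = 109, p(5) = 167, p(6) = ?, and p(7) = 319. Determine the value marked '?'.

237

The 3 known points determine the degree-2 polynomial uniquely.
Write p(x) = ax^2 + bx + c. Substituting each data point gives a linear system:
  16a + 4b + c = 109
  25a + 5b + c = 167
  49a + 7b + c = 319
Solving the system yields a = 6, b = 4, c = -3.
So p(x) = 6x^2 + 4x - 3.
Then p(6) = 237.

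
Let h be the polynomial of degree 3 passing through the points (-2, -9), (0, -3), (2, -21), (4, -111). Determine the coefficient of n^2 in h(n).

Write h(n) = an^3 + bn^2 + cn + d. Substituting each data point gives a linear system:
  -8a + 4b - 2c + d = -9
  d = -3
  8a + 4b + 2c + d = -21
  64a + 16b + 4c + d = -111
Solving the system yields a = -1, b = -3, c = 1, d = -3.
So h(n) = -n^3 - 3n^2 + n - 3.
The coefficient of n^2 is -3.

-3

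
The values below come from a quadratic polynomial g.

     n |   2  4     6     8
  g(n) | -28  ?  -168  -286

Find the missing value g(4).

On equispaced nodes a degree-2 polynomial has vanishing third forward difference, so
  - g(2) + 3·g(4) - 3·g(6) + g(8) = 0.
Substituting the known values and solving for g(4):
  3·g(4) = -246
  g(4) = -82.

-82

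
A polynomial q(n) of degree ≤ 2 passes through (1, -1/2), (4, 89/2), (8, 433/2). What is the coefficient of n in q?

Write q(n) = an^2 + bn + c. Substituting each data point gives a linear system:
  a + b + c = -1/2
  16a + 4b + c = 89/2
  64a + 8b + c = 433/2
Solving the system yields a = 4, b = -5, c = 1/2.
So q(n) = 4n² - 5n + 1/2.
The coefficient of n is -5.

-5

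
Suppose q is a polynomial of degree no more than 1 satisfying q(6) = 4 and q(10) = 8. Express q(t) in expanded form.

Write q(t) = at + b. Substituting each data point gives a linear system:
  6a + b = 4
  10a + b = 8
Solving the system yields a = 1, b = -2.
So q(t) = t - 2.
Check: q(10) = 8. ✓

q(t) = t - 2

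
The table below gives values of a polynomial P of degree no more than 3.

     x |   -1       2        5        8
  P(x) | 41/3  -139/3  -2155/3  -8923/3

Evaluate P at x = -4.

Using the Lagrange interpolation formula with nodes -1, 2, 5, 8:
  L_0(x) = (x - 2)(x - 5)(x - 8) / -162
  L_1(x) = (x + 1)(x - 5)(x - 8) / 54
  L_2(x) = (x + 1)(x - 2)(x - 8) / -54
  L_3(x) = (x + 1)(x - 2)(x - 5) / 162
Then P(x) = 41/3·L_0(x) - 139/3·L_1(x) - 2155/3·L_2(x) - 8923/3·L_3(x).
Expanding and collecting terms gives P(x) = -6x^3 + 2x^2 - 4x + 5/3.
Evaluating at x = -4: P(-4) = 1301/3.

1301/3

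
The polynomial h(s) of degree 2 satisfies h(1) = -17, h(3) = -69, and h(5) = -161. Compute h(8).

-374

Forward differences of the values at s = 1, 3, 5:
  h  : -17  -69  -161
  Δ  : -52  -92
  Δ^2: -40
The second differences are constant, confirming degree 2.
Interpolating (Newton forward form) and evaluating at s = 8 gives h(8) = -374.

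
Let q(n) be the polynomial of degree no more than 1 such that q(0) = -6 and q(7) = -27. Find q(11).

Write q(n) = an + b. Substituting each data point gives a linear system:
  b = -6
  7a + b = -27
Solving the system yields a = -3, b = -6.
So q(n) = -3n - 6.
Then q(11) = -39.

-39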